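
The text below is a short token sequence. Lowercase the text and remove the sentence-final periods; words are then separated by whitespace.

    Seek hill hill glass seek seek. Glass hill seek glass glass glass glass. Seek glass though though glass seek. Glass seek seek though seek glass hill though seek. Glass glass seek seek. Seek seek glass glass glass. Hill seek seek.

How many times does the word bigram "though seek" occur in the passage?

Scanning the 39 overlapping bigram windows for "though seek":
  position 23–24: though seek
  position 27–28: though seek

2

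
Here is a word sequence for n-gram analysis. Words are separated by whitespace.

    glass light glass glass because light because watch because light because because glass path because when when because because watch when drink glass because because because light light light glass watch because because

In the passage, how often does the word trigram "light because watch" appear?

1

Scanning the 31 overlapping trigram windows for "light because watch":
  position 6–8: light because watch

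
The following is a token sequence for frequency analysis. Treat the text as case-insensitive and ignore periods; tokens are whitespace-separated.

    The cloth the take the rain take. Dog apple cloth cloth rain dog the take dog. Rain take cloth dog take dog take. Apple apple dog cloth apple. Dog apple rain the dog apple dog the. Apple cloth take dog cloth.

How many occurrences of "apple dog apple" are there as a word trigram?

Scanning the 39 overlapping trigram windows for "apple dog apple":
  position 28–30: apple dog apple

1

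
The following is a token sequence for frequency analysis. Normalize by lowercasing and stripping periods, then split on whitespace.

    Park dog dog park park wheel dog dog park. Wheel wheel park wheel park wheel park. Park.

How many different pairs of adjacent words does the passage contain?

17 tokens → 16 bigram windows in total.
Repeated bigrams (each contributes count−1 duplicates):
  park wheel: 4
  wheel park: 3
  dog dog: 2
  dog park: 2
  park park: 2
8 duplicate windows → 16 − 8 = 8 distinct.

8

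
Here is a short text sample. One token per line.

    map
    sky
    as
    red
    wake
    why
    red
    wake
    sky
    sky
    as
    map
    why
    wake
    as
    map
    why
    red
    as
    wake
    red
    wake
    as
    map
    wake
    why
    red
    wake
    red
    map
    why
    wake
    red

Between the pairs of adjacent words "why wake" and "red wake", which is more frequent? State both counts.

"red wake" (4 vs 2)

"why wake": 2 occurrences
"red wake": 4 occurrences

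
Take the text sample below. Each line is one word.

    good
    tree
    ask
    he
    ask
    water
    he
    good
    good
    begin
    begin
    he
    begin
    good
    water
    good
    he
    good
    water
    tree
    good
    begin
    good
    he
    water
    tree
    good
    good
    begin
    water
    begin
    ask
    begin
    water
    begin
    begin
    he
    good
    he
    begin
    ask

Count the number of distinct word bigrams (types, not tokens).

23

41 tokens → 40 bigram windows in total.
Repeated bigrams (each contributes count−1 duplicates):
  good begin: 3
  good he: 3
  he good: 3
  begin ask: 2
  begin begin: 2
  begin good: 2
  begin he: 2
  begin water: 2
  … (6 more repeated)
17 duplicate windows → 40 − 17 = 23 distinct.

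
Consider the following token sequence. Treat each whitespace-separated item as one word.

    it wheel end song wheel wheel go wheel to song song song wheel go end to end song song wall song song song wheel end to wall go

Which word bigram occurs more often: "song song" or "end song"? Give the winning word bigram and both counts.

"song song": 5 occurrences
"end song": 2 occurrences

"song song" (5 vs 2)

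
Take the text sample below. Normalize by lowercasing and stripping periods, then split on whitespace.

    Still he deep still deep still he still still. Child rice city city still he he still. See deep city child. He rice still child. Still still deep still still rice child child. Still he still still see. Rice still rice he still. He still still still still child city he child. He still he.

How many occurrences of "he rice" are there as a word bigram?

Scanning the 54 overlapping bigram windows for "he rice":
  position 22–23: he rice

1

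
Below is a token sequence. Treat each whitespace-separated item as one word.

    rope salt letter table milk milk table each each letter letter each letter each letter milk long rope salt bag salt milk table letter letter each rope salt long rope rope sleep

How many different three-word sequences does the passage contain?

32 tokens → 30 trigram windows in total.
Repeated trigrams (each contributes count−1 duplicates):
  letter each letter: 2
  letter letter each: 2
2 duplicate windows → 30 − 2 = 28 distinct.

28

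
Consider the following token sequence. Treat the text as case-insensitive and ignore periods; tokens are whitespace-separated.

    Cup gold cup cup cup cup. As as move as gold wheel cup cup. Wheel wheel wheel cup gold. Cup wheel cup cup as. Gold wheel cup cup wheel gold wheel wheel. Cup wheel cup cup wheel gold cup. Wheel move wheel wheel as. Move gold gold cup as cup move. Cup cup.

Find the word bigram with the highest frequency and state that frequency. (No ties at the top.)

Bigram frequencies (highest first):
  cup cup: 8
  wheel cup: 6
  cup wheel: 6
  gold cup: 4
  wheel wheel: 4
  cup as: 3
  … (15 more, each ≤ 3)

"cup cup", 8 times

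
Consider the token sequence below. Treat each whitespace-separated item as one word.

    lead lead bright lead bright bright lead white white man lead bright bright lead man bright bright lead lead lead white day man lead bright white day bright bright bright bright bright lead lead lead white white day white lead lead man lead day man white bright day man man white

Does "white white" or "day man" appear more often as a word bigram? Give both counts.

"white white": 2 occurrences
"day man": 3 occurrences

"day man" (3 vs 2)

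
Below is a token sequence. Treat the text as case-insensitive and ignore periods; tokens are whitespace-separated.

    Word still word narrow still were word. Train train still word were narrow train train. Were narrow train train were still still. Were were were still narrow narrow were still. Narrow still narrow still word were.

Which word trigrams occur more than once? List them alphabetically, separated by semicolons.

Trigram counts meeting the condition (more than once):
  narrow train train: 2
  still narrow still: 2
  still word were: 2
  train train were: 2
  were narrow train: 2
  were still narrow: 2

narrow train train; still narrow still; still word were; train train were; were narrow train; were still narrow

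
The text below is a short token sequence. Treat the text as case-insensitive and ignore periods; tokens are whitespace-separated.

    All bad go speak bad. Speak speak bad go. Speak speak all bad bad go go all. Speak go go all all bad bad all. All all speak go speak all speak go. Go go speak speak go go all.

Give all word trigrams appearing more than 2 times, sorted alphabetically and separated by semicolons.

all speak go; go go all; speak go go

Trigram counts meeting the condition (more than 2 times):
  all speak go: 3
  go go all: 3
  speak go go: 3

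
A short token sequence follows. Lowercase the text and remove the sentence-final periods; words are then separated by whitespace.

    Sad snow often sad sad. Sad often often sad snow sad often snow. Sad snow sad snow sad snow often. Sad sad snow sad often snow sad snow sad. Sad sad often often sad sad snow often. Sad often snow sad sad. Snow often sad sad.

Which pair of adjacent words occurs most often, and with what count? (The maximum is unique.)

Bigram frequencies (highest first):
  sad snow: 9
  sad sad: 8
  snow sad: 8
  often sad: 6
  sad often: 5
  snow often: 4
  … (2 more, each ≤ 3)

"sad snow", 9 times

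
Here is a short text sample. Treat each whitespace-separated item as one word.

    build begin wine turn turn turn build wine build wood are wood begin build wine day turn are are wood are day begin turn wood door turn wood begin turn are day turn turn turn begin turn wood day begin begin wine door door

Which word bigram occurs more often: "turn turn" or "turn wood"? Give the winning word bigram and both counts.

"turn turn" (4 vs 3)

"turn turn": 4 occurrences
"turn wood": 3 occurrences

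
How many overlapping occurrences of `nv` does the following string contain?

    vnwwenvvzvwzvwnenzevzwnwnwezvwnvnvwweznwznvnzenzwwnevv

4

Sliding a length-2 window over the 54 characters (53 positions):
  position 6–7: nv
  position 31–32: nv
  position 33–34: nv
  position 42–43: nv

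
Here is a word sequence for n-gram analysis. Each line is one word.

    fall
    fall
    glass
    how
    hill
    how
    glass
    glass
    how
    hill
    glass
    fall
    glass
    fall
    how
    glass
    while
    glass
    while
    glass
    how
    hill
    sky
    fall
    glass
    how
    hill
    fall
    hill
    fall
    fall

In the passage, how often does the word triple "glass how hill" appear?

4

Scanning the 29 overlapping trigram windows for "glass how hill":
  position 3–5: glass how hill
  position 8–10: glass how hill
  position 20–22: glass how hill
  position 25–27: glass how hill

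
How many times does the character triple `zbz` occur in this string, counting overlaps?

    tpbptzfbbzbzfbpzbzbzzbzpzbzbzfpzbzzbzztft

Sliding a length-3 window over the 41 characters (39 positions):
  position 10–12: zbz
  position 16–18: zbz
  position 18–20: zbz
  position 21–23: zbz
  position 25–27: zbz
  position 27–29: zbz
  position 32–34: zbz
  position 35–37: zbz

8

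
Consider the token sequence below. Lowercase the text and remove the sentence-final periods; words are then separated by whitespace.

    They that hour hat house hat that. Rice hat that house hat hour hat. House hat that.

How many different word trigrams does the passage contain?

17 tokens → 15 trigram windows in total.
Repeated trigrams (each contributes count−1 duplicates):
  hat house hat: 2
  hour hat house: 2
  house hat that: 2
3 duplicate windows → 15 − 3 = 12 distinct.

12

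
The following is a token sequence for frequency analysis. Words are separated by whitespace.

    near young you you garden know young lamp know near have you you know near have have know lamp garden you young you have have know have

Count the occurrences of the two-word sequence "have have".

2

Scanning the 26 overlapping bigram windows for "have have":
  position 16–17: have have
  position 24–25: have have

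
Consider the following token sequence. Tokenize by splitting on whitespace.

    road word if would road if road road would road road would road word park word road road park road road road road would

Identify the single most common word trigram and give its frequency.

"road road would", 3 times

Trigram frequencies (highest first):
  road road would: 3
  road would road: 2
  road road road: 2
  road word if: 1
  word if would: 1
  if would road: 1
  … (12 more, each ≤ 1)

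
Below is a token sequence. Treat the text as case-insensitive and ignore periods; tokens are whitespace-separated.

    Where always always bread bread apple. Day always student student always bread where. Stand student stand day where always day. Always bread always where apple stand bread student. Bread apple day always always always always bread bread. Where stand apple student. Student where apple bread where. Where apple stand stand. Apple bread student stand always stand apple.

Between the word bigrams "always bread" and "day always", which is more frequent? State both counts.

"always bread" (4 vs 3)

"always bread": 4 occurrences
"day always": 3 occurrences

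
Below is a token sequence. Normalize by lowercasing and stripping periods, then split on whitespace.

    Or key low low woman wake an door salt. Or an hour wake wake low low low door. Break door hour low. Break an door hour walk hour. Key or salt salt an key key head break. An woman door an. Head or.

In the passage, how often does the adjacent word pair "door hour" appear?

Scanning the 42 overlapping bigram windows for "door hour":
  position 20–21: door hour
  position 25–26: door hour

2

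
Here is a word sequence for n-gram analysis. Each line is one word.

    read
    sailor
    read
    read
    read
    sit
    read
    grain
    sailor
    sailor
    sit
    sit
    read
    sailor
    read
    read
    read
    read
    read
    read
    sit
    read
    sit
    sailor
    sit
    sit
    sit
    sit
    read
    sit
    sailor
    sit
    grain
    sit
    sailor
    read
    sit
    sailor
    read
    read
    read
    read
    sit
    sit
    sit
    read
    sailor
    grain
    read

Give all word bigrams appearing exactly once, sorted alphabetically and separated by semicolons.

grain read; grain sailor; grain sit; read grain; sailor grain; sailor sailor; sit grain

Bigram counts meeting the condition (exactly once):
  grain read: 1
  grain sailor: 1
  grain sit: 1
  read grain: 1
  sailor grain: 1
  sailor sailor: 1
  sit grain: 1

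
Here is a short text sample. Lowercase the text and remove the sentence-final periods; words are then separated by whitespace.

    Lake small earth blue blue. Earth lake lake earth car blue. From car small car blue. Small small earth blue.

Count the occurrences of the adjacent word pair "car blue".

Scanning the 19 overlapping bigram windows for "car blue":
  position 10–11: car blue
  position 15–16: car blue

2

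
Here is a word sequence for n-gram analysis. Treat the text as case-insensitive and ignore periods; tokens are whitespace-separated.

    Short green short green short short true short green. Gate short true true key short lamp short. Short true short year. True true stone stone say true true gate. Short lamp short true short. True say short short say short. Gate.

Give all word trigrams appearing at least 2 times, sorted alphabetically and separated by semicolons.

short green short; short lamp short; short short true; short true short

Trigram counts meeting the condition (at least 2 times):
  short green short: 2
  short lamp short: 2
  short short true: 2
  short true short: 3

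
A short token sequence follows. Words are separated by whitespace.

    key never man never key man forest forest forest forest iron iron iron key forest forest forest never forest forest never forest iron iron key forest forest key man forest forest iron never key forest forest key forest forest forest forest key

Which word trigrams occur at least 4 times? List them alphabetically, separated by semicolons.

Trigram counts meeting the condition (at least 4 times):
  forest forest forest: 5
  key forest forest: 4

forest forest forest; key forest forest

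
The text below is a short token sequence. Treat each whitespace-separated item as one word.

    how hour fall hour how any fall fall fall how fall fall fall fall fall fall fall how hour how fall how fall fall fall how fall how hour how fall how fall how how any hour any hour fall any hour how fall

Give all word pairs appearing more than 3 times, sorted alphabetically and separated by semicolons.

Bigram counts meeting the condition (more than 3 times):
  fall fall: 10
  fall how: 7
  hour how: 4
  how fall: 7

fall fall; fall how; hour how; how fall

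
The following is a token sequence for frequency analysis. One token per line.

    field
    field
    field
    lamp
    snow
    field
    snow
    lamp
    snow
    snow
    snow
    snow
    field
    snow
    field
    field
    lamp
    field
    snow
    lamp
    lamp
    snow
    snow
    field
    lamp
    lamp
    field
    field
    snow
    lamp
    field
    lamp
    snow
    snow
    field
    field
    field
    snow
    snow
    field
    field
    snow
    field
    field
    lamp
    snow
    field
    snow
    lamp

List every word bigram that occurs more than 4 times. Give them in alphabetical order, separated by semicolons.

field field; field lamp; field snow; lamp snow; snow field; snow snow

Bigram counts meeting the condition (more than 4 times):
  field field: 8
  field lamp: 5
  field snow: 7
  lamp snow: 5
  snow field: 8
  snow snow: 6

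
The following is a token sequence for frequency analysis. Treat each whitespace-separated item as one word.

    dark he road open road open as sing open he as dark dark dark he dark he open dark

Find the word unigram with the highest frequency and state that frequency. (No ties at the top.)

Unigram frequencies (highest first):
  dark: 6
  he: 4
  open: 4
  road: 2
  as: 2
  sing: 1

"dark", 6 times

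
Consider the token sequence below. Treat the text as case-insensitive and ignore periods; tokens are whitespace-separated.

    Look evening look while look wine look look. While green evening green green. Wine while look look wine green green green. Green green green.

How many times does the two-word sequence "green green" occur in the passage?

Scanning the 23 overlapping bigram windows for "green green":
  position 12–13: green green
  position 19–20: green green
  position 20–21: green green
  position 21–22: green green
  position 22–23: green green
  position 23–24: green green

6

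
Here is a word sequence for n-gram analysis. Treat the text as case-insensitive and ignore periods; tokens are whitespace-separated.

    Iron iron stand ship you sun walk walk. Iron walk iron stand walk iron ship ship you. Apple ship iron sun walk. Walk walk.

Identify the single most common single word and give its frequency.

"walk", 7 times

Unigram frequencies (highest first):
  walk: 7
  iron: 6
  ship: 4
  stand: 2
  you: 2
  sun: 2
  … (1 more, each ≤ 1)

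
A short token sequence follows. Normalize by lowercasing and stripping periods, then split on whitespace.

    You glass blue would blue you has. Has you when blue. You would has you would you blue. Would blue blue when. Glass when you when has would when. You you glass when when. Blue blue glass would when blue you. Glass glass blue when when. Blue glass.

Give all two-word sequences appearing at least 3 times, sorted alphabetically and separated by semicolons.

blue you; when blue; you glass

Bigram counts meeting the condition (at least 3 times):
  blue you: 3
  when blue: 4
  you glass: 3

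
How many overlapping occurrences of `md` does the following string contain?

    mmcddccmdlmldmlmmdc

Sliding a length-2 window over the 19 characters (18 positions):
  position 8–9: md
  position 17–18: md

2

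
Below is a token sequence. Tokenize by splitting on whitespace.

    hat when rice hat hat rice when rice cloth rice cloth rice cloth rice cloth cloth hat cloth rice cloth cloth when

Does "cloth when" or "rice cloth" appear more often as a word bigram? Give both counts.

"cloth when": 1 occurrence
"rice cloth": 5 occurrences

"rice cloth" (5 vs 1)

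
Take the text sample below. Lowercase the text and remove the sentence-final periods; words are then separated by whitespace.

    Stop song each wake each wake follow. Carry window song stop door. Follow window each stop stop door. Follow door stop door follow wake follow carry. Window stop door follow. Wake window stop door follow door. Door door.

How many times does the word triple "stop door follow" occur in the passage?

Scanning the 36 overlapping trigram windows for "stop door follow":
  position 11–13: stop door follow
  position 17–19: stop door follow
  position 21–23: stop door follow
  position 28–30: stop door follow
  position 33–35: stop door follow

5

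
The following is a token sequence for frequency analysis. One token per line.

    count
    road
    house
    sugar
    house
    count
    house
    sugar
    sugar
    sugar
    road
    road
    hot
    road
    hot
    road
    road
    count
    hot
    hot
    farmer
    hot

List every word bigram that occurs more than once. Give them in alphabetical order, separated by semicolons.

Bigram counts meeting the condition (more than once):
  hot road: 2
  house sugar: 2
  road hot: 2
  road road: 2
  sugar sugar: 2

hot road; house sugar; road hot; road road; sugar sugar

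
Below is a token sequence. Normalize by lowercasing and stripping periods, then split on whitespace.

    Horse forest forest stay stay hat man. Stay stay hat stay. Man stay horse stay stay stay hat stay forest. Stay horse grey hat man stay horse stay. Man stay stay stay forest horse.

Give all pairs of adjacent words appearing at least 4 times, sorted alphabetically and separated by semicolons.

Bigram counts meeting the condition (at least 4 times):
  man stay: 4
  stay stay: 6

man stay; stay stay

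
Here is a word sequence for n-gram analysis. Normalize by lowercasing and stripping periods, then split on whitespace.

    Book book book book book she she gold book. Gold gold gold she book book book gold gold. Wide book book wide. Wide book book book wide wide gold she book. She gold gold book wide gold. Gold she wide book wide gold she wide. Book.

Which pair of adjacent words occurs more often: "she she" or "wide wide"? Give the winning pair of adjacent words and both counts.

"wide wide" (2 vs 1)

"she she": 1 occurrence
"wide wide": 2 occurrences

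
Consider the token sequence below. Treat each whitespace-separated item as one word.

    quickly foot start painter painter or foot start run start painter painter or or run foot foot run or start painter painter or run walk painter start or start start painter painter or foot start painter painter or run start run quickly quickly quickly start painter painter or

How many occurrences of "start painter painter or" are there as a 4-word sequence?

Scanning the 45 overlapping 4-gram windows for "start painter painter or":
  position 3–6: start painter painter or
  position 10–13: start painter painter or
  position 20–23: start painter painter or
  position 30–33: start painter painter or
  position 35–38: start painter painter or
  position 45–48: start painter painter or

6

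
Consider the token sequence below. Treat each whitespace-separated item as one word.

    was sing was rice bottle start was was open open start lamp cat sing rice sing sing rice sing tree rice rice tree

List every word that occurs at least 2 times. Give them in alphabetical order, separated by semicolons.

open; rice; sing; start; tree; was

Unigram counts meeting the condition (at least 2 times):
  open: 2
  rice: 5
  sing: 5
  start: 2
  tree: 2
  was: 4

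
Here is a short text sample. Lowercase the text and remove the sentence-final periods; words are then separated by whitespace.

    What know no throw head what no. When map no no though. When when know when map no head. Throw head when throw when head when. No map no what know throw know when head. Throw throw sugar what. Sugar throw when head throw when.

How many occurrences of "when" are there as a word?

Scanning the 45 tokens for "when":
  position 8: when
  position 13: when
  position 14: when
  position 16: when
  position 22: when
  position 24: when
  position 26: when
  position 34: when
  position 42: when
  position 45: when

10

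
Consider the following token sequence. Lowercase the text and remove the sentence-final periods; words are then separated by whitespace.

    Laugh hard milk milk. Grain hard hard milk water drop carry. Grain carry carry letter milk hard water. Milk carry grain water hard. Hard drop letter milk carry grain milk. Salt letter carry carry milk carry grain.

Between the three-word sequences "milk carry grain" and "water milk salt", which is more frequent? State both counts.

"milk carry grain" (3 vs 0)

"milk carry grain": 3 occurrences
"water milk salt": 0 occurrences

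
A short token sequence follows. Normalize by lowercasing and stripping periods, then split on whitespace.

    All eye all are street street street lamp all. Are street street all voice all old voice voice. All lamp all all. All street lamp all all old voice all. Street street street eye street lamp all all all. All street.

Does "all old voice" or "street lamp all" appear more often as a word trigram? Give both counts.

"street lamp all" (3 vs 2)

"all old voice": 2 occurrences
"street lamp all": 3 occurrences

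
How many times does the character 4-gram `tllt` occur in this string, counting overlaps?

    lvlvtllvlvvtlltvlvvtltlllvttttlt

1

Sliding a length-4 window over the 32 characters (29 positions):
  position 12–15: tllt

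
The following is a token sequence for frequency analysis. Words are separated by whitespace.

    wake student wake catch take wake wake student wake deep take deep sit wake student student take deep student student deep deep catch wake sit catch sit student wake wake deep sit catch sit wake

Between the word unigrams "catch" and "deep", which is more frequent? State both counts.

"deep" (6 vs 4)

"catch": 4 occurrences
"deep": 6 occurrences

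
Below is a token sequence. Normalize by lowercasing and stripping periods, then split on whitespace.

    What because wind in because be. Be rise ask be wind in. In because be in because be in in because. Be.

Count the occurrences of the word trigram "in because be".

Scanning the 20 overlapping trigram windows for "in because be":
  position 4–6: in because be
  position 13–15: in because be
  position 16–18: in because be
  position 20–22: in because be

4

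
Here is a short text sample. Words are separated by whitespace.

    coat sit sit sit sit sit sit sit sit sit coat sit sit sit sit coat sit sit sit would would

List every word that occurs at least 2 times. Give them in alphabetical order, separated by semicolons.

Unigram counts meeting the condition (at least 2 times):
  coat: 3
  sit: 16
  would: 2

coat; sit; would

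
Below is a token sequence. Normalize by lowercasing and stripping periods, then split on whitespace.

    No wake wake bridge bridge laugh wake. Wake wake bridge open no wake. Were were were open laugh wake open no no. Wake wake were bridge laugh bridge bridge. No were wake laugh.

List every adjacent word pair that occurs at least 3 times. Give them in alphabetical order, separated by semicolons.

Bigram counts meeting the condition (at least 3 times):
  no wake: 3
  wake wake: 4

no wake; wake wake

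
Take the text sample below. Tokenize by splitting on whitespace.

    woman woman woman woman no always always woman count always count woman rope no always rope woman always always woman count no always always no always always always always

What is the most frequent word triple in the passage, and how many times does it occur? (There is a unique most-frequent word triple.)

"no always always", 3 times

Trigram frequencies (highest first):
  no always always: 3
  woman woman woman: 2
  always always woman: 2
  always woman count: 2
  always always always: 2
  woman woman no: 1
  … (15 more, each ≤ 1)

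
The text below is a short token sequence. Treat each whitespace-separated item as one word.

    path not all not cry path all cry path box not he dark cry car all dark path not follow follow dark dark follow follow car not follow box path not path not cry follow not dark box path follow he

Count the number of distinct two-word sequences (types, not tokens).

32

41 tokens → 40 bigram windows in total.
Repeated bigrams (each contributes count−1 duplicates):
  path not: 4
  box path: 2
  cry path: 2
  follow follow: 2
  not cry: 2
  not follow: 2
8 duplicate windows → 40 − 8 = 32 distinct.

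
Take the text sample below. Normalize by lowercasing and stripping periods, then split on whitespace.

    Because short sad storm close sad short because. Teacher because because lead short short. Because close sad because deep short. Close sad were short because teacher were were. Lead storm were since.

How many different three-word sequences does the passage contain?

29

32 tokens → 30 trigram windows in total.
Repeated trigrams (each contributes count−1 duplicates):
  short because teacher: 2
1 duplicate windows → 30 − 1 = 29 distinct.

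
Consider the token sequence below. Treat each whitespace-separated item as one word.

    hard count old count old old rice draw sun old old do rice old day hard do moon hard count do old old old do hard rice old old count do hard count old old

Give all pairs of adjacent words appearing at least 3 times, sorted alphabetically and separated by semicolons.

Bigram counts meeting the condition (at least 3 times):
  count old: 3
  hard count: 3
  old old: 6

count old; hard count; old old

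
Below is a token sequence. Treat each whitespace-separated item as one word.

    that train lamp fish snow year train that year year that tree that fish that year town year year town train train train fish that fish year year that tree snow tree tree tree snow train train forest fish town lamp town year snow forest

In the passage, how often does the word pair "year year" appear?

3

Scanning the 44 overlapping bigram windows for "year year":
  position 9–10: year year
  position 18–19: year year
  position 27–28: year year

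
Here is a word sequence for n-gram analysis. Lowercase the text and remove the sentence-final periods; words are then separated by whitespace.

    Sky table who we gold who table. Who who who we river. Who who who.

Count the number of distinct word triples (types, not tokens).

12

15 tokens → 13 trigram windows in total.
Repeated trigrams (each contributes count−1 duplicates):
  who who who: 2
1 duplicate windows → 13 − 1 = 12 distinct.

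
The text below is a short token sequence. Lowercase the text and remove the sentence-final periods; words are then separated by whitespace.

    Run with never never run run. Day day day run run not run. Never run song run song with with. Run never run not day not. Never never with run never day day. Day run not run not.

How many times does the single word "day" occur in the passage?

7

Scanning the 38 tokens for "day":
  position 7: day
  position 8: day
  position 9: day
  position 25: day
  position 32: day
  position 33: day
  position 34: day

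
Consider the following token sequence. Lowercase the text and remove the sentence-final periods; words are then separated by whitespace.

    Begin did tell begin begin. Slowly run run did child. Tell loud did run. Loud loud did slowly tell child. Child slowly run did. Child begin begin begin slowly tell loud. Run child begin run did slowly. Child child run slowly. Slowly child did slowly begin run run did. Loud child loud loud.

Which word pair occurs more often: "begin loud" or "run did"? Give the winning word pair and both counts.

"begin loud": 0 occurrences
"run did": 4 occurrences

"run did" (4 vs 0)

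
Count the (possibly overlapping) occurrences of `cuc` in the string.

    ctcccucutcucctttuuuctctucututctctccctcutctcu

Sliding a length-3 window over the 44 characters (42 positions):
  position 5–7: cuc
  position 10–12: cuc

2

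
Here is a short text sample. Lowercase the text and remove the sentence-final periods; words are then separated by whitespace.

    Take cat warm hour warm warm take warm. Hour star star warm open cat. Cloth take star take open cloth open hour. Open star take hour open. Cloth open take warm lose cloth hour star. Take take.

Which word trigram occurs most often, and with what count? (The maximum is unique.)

Trigram frequencies (highest first):
  open cloth open: 2
  take cat warm: 1
  cat warm hour: 1
  warm hour warm: 1
  hour warm warm: 1
  warm warm take: 1
  … (28 more, each ≤ 1)

"open cloth open", 2 times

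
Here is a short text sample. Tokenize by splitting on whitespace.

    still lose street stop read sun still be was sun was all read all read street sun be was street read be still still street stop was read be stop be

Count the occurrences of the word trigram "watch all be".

Scanning the 29 overlapping trigram windows for "watch all be":
  (none found)

0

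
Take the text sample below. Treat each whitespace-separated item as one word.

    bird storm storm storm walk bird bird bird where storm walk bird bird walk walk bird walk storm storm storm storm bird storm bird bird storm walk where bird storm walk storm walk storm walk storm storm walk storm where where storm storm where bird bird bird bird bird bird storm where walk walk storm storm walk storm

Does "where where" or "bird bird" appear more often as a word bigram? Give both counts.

"bird bird" (9 vs 1)

"where where": 1 occurrence
"bird bird": 9 occurrences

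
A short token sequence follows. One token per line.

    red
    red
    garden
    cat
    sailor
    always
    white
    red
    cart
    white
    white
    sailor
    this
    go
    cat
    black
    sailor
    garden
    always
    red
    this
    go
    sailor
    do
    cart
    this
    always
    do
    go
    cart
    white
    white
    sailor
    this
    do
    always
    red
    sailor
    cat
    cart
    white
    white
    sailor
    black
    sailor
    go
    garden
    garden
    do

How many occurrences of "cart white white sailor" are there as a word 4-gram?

3

Scanning the 46 overlapping 4-gram windows for "cart white white sailor":
  position 9–12: cart white white sailor
  position 30–33: cart white white sailor
  position 40–43: cart white white sailor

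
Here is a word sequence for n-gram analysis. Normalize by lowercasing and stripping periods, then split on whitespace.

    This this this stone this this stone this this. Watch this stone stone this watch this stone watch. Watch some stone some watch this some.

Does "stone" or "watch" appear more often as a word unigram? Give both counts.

"stone" (6 vs 5)

"stone": 6 occurrences
"watch": 5 occurrences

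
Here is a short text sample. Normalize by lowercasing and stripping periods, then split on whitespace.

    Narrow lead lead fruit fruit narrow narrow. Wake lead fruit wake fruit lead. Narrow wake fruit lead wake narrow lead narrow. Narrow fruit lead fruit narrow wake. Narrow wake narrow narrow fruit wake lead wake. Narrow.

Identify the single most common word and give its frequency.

Unigram frequencies (highest first):
  narrow: 12
  lead: 8
  fruit: 8
  wake: 8

"narrow", 12 times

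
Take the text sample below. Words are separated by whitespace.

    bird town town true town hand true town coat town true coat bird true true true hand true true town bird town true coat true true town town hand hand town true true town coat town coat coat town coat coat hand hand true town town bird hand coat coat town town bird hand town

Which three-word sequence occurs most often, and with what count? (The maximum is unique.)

Trigram frequencies (highest first):
  true true town: 3
  hand true town: 2
  true town coat: 2
  town coat town: 2
  town true coat: 2
  true town town: 2
  … (35 more, each ≤ 2)

"true true town", 3 times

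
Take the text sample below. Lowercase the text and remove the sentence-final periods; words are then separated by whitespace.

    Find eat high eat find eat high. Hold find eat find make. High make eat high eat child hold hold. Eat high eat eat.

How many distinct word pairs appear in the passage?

15

24 tokens → 23 bigram windows in total.
Repeated bigrams (each contributes count−1 duplicates):
  eat high: 4
  find eat: 3
  high eat: 3
  eat find: 2
8 duplicate windows → 23 − 8 = 15 distinct.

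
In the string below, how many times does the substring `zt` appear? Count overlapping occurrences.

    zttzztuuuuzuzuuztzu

3

Sliding a length-2 window over the 19 characters (18 positions):
  position 1–2: zt
  position 5–6: zt
  position 16–17: zt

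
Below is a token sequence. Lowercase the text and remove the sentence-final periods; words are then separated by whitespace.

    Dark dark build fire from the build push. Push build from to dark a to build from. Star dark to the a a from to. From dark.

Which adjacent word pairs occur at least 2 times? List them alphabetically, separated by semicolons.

build from; from to

Bigram counts meeting the condition (at least 2 times):
  build from: 2
  from to: 2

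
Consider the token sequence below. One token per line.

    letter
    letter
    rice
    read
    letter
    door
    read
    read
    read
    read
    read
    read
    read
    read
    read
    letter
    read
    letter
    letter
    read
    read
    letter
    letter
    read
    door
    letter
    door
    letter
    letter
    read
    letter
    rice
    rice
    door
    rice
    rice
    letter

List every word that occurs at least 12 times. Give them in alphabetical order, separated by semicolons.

Unigram counts meeting the condition (at least 12 times):
  letter: 13
  read: 15

letter; read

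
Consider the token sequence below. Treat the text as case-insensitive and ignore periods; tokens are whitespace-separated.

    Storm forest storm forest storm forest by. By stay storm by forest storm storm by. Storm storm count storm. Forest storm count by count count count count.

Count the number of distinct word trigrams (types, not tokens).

21

27 tokens → 25 trigram windows in total.
Repeated trigrams (each contributes count−1 duplicates):
  storm forest storm: 3
  count count count: 2
  forest storm forest: 2
4 duplicate windows → 25 − 4 = 21 distinct.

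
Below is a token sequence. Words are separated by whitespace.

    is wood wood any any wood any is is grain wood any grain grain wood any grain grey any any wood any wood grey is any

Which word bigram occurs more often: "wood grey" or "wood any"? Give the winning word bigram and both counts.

"wood grey": 1 occurrence
"wood any": 5 occurrences

"wood any" (5 vs 1)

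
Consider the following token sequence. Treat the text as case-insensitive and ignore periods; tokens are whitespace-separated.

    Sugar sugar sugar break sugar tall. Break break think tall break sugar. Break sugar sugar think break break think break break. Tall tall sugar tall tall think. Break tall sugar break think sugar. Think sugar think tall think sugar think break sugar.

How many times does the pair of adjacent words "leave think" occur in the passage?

Scanning the 41 overlapping bigram windows for "leave think":
  (none found)

0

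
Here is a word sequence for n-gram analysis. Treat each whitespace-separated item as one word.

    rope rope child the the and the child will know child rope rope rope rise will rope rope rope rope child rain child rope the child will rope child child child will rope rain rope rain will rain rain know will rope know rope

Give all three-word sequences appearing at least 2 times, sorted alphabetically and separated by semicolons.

Trigram counts meeting the condition (at least 2 times):
  child will rope: 2
  rope rope child: 2
  rope rope rope: 3
  the child will: 2

child will rope; rope rope child; rope rope rope; the child will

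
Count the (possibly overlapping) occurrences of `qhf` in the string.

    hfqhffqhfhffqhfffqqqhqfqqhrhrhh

Sliding a length-3 window over the 31 characters (29 positions):
  position 3–5: qhf
  position 7–9: qhf
  position 13–15: qhf

3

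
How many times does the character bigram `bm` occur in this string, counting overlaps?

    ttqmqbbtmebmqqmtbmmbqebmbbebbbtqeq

Sliding a length-2 window over the 34 characters (33 positions):
  position 11–12: bm
  position 17–18: bm
  position 23–24: bm

3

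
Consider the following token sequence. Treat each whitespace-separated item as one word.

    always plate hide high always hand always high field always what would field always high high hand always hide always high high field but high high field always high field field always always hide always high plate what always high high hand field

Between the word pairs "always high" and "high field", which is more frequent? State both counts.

"always high": 6 occurrences
"high field": 4 occurrences

"always high" (6 vs 4)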